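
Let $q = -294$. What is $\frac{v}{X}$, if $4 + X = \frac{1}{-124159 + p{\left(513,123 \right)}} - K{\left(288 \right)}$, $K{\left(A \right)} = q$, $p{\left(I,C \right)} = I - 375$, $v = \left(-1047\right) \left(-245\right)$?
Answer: $\frac{31813246815}{35966089} \approx 884.53$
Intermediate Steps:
$v = 256515$
$p{\left(I,C \right)} = -375 + I$
$K{\left(A \right)} = -294$
$X = \frac{35966089}{124021}$ ($X = -4 + \left(\frac{1}{-124159 + \left(-375 + 513\right)} - -294\right) = -4 + \left(\frac{1}{-124159 + 138} + 294\right) = -4 + \left(\frac{1}{-124021} + 294\right) = -4 + \left(- \frac{1}{124021} + 294\right) = -4 + \frac{36462173}{124021} = \frac{35966089}{124021} \approx 290.0$)
$\frac{v}{X} = \frac{256515}{\frac{35966089}{124021}} = 256515 \cdot \frac{124021}{35966089} = \frac{31813246815}{35966089}$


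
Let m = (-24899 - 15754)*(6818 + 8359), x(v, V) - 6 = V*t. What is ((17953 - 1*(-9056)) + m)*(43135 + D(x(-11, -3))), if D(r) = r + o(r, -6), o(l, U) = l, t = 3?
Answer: -26609021896788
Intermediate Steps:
x(v, V) = 6 + 3*V (x(v, V) = 6 + V*3 = 6 + 3*V)
D(r) = 2*r (D(r) = r + r = 2*r)
m = -616990581 (m = -40653*15177 = -616990581)
((17953 - 1*(-9056)) + m)*(43135 + D(x(-11, -3))) = ((17953 - 1*(-9056)) - 616990581)*(43135 + 2*(6 + 3*(-3))) = ((17953 + 9056) - 616990581)*(43135 + 2*(6 - 9)) = (27009 - 616990581)*(43135 + 2*(-3)) = -616963572*(43135 - 6) = -616963572*43129 = -26609021896788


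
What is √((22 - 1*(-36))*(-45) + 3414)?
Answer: 2*√201 ≈ 28.355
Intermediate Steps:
√((22 - 1*(-36))*(-45) + 3414) = √((22 + 36)*(-45) + 3414) = √(58*(-45) + 3414) = √(-2610 + 3414) = √804 = 2*√201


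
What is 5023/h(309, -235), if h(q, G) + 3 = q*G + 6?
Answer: -5023/72612 ≈ -0.069176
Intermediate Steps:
h(q, G) = 3 + G*q (h(q, G) = -3 + (q*G + 6) = -3 + (G*q + 6) = -3 + (6 + G*q) = 3 + G*q)
5023/h(309, -235) = 5023/(3 - 235*309) = 5023/(3 - 72615) = 5023/(-72612) = 5023*(-1/72612) = -5023/72612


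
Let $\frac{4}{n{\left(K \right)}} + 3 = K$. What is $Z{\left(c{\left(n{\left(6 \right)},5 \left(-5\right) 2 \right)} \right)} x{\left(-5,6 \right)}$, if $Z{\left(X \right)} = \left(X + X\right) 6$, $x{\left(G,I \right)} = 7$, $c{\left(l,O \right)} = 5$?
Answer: $420$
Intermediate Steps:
$n{\left(K \right)} = \frac{4}{-3 + K}$
$Z{\left(X \right)} = 12 X$ ($Z{\left(X \right)} = 2 X 6 = 12 X$)
$Z{\left(c{\left(n{\left(6 \right)},5 \left(-5\right) 2 \right)} \right)} x{\left(-5,6 \right)} = 12 \cdot 5 \cdot 7 = 60 \cdot 7 = 420$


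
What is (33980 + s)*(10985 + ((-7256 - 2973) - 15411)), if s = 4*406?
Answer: -521776620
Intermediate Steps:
s = 1624
(33980 + s)*(10985 + ((-7256 - 2973) - 15411)) = (33980 + 1624)*(10985 + ((-7256 - 2973) - 15411)) = 35604*(10985 + (-10229 - 15411)) = 35604*(10985 - 25640) = 35604*(-14655) = -521776620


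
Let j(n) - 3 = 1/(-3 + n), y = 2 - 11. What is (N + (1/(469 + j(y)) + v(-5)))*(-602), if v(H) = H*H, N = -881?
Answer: 416886376/809 ≈ 5.1531e+5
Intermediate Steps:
v(H) = H**2
y = -9
j(n) = 3 + 1/(-3 + n)
(N + (1/(469 + j(y)) + v(-5)))*(-602) = (-881 + (1/(469 + (-8 + 3*(-9))/(-3 - 9)) + (-5)**2))*(-602) = (-881 + (1/(469 + (-8 - 27)/(-12)) + 25))*(-602) = (-881 + (1/(469 - 1/12*(-35)) + 25))*(-602) = (-881 + (1/(469 + 35/12) + 25))*(-602) = (-881 + (1/(5663/12) + 25))*(-602) = (-881 + (12/5663 + 25))*(-602) = (-881 + 141587/5663)*(-602) = -4847516/5663*(-602) = 416886376/809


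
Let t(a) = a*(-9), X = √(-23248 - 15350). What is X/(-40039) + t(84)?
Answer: -756 - I*√38598/40039 ≈ -756.0 - 0.0049068*I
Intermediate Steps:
X = I*√38598 (X = √(-38598) = I*√38598 ≈ 196.46*I)
t(a) = -9*a
X/(-40039) + t(84) = (I*√38598)/(-40039) - 9*84 = (I*√38598)*(-1/40039) - 756 = -I*√38598/40039 - 756 = -756 - I*√38598/40039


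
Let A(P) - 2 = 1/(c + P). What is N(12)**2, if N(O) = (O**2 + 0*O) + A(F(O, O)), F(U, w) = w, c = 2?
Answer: 4182025/196 ≈ 21337.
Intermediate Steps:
A(P) = 2 + 1/(2 + P)
N(O) = O**2 + (5 + 2*O)/(2 + O) (N(O) = (O**2 + 0*O) + (5 + 2*O)/(2 + O) = (O**2 + 0) + (5 + 2*O)/(2 + O) = O**2 + (5 + 2*O)/(2 + O))
N(12)**2 = ((5 + 2*12 + 12**2*(2 + 12))/(2 + 12))**2 = ((5 + 24 + 144*14)/14)**2 = ((5 + 24 + 2016)/14)**2 = ((1/14)*2045)**2 = (2045/14)**2 = 4182025/196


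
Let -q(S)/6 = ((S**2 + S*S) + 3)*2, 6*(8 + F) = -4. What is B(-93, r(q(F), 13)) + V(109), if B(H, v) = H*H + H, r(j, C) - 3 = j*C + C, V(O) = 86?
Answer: 8642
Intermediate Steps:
F = -26/3 (F = -8 + (1/6)*(-4) = -8 - 2/3 = -26/3 ≈ -8.6667)
q(S) = -36 - 24*S**2 (q(S) = -6*((S**2 + S*S) + 3)*2 = -6*((S**2 + S**2) + 3)*2 = -6*(2*S**2 + 3)*2 = -6*(3 + 2*S**2)*2 = -6*(6 + 4*S**2) = -36 - 24*S**2)
r(j, C) = 3 + C + C*j (r(j, C) = 3 + (j*C + C) = 3 + (C*j + C) = 3 + (C + C*j) = 3 + C + C*j)
B(H, v) = H + H**2 (B(H, v) = H**2 + H = H + H**2)
B(-93, r(q(F), 13)) + V(109) = -93*(1 - 93) + 86 = -93*(-92) + 86 = 8556 + 86 = 8642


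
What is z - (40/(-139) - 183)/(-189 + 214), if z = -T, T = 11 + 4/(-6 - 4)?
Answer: -11358/3475 ≈ -3.2685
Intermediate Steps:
T = 53/5 (T = 11 + 4/(-10) = 11 + 4*(-⅒) = 11 - ⅖ = 53/5 ≈ 10.600)
z = -53/5 (z = -1*53/5 = -53/5 ≈ -10.600)
z - (40/(-139) - 183)/(-189 + 214) = -53/5 - (40/(-139) - 183)/(-189 + 214) = -53/5 - (40*(-1/139) - 183)/25 = -53/5 - (-40/139 - 183)/25 = -53/5 - (-25477)/(139*25) = -53/5 - 1*(-25477/3475) = -53/5 + 25477/3475 = -11358/3475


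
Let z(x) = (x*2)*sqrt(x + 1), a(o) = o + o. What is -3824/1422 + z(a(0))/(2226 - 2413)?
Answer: -1912/711 ≈ -2.6892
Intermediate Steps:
a(o) = 2*o
z(x) = 2*x*sqrt(1 + x) (z(x) = (2*x)*sqrt(1 + x) = 2*x*sqrt(1 + x))
-3824/1422 + z(a(0))/(2226 - 2413) = -3824/1422 + (2*(2*0)*sqrt(1 + 2*0))/(2226 - 2413) = -3824*1/1422 + (2*0*sqrt(1 + 0))/(-187) = -1912/711 + (2*0*sqrt(1))*(-1/187) = -1912/711 + (2*0*1)*(-1/187) = -1912/711 + 0*(-1/187) = -1912/711 + 0 = -1912/711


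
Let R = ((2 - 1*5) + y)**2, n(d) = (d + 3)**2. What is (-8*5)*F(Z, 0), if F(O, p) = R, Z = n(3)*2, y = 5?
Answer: -160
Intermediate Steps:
n(d) = (3 + d)**2
Z = 72 (Z = (3 + 3)**2*2 = 6**2*2 = 36*2 = 72)
R = 4 (R = ((2 - 1*5) + 5)**2 = ((2 - 5) + 5)**2 = (-3 + 5)**2 = 2**2 = 4)
F(O, p) = 4
(-8*5)*F(Z, 0) = -8*5*4 = -40*4 = -160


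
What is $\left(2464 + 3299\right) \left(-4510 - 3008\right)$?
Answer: $-43326234$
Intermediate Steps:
$\left(2464 + 3299\right) \left(-4510 - 3008\right) = 5763 \left(-7518\right) = -43326234$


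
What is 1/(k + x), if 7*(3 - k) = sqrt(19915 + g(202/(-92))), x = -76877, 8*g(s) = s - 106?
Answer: -198027424/15223159146327 + 4*sqrt(168446089)/15223159146327 ≈ -1.3005e-5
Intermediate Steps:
g(s) = -53/4 + s/8 (g(s) = (s - 106)/8 = (-106 + s)/8 = -53/4 + s/8)
k = 3 - sqrt(168446089)/644 (k = 3 - sqrt(19915 + (-53/4 + (202/(-92))/8))/7 = 3 - sqrt(19915 + (-53/4 + (202*(-1/92))/8))/7 = 3 - sqrt(19915 + (-53/4 + (1/8)*(-101/46)))/7 = 3 - sqrt(19915 + (-53/4 - 101/368))/7 = 3 - sqrt(19915 - 4977/368)/7 = 3 - sqrt(168446089)/644 ≈ -17.153)
1/(k + x) = 1/((3 - sqrt(168446089)/644) - 76877) = 1/(-76874 - sqrt(168446089)/644)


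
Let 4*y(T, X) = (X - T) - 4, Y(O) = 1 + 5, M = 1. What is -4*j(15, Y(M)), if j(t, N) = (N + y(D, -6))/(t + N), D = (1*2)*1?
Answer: -4/7 ≈ -0.57143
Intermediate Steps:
D = 2 (D = 2*1 = 2)
Y(O) = 6
y(T, X) = -1 - T/4 + X/4 (y(T, X) = ((X - T) - 4)/4 = (-4 + X - T)/4 = -1 - T/4 + X/4)
j(t, N) = (-3 + N)/(N + t) (j(t, N) = (N + (-1 - ¼*2 + (¼)*(-6)))/(t + N) = (N + (-1 - ½ - 3/2))/(N + t) = (N - 3)/(N + t) = (-3 + N)/(N + t))
-4*j(15, Y(M)) = -4*(-3 + 6)/(6 + 15) = -4*3/21 = -4*⅐ = -4/7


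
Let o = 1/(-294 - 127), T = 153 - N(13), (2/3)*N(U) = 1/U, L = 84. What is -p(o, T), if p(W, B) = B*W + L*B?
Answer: -140567925/10946 ≈ -12842.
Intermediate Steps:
N(U) = 3/(2*U)
T = 3975/26 (T = 153 - 3/(2*13) = 153 - 1*3/26 = 153 - 3/26 = 3975/26 ≈ 152.88)
o = -1/421 (o = 1/(-421) = -1/421 ≈ -0.0023753)
p(W, B) = 84*B + B*W (p(W, B) = B*W + 84*B = 84*B + B*W)
-p(o, T) = -3975*(84 - 1/421)/26 = -3975*35363/(26*421) = -1*140567925/10946 = -140567925/10946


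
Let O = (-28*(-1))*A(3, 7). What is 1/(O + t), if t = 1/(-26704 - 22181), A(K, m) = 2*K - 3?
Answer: 48885/4106339 ≈ 0.011905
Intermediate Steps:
A(K, m) = -3 + 2*K
O = 84 (O = (-28*(-1))*(-3 + 2*3) = 28*(-3 + 6) = 28*3 = 84)
t = -1/48885 (t = 1/(-48885) = -1/48885 ≈ -2.0456e-5)
1/(O + t) = 1/(84 - 1/48885) = 1/(4106339/48885) = 48885/4106339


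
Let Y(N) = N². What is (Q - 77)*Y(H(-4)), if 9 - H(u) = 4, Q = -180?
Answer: -6425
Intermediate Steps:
H(u) = 5 (H(u) = 9 - 1*4 = 9 - 4 = 5)
(Q - 77)*Y(H(-4)) = (-180 - 77)*5² = -257*25 = -6425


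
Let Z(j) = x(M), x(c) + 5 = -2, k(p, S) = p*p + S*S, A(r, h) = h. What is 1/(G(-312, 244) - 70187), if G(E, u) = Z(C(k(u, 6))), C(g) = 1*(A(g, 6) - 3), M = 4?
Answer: -1/70194 ≈ -1.4246e-5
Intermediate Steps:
k(p, S) = S**2 + p**2 (k(p, S) = p**2 + S**2 = S**2 + p**2)
x(c) = -7 (x(c) = -5 - 2 = -7)
C(g) = 3 (C(g) = 1*(6 - 3) = 1*3 = 3)
Z(j) = -7
G(E, u) = -7
1/(G(-312, 244) - 70187) = 1/(-7 - 70187) = 1/(-70194) = -1/70194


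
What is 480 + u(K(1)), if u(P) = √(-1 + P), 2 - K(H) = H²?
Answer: 480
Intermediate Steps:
K(H) = 2 - H²
480 + u(K(1)) = 480 + √(-1 + (2 - 1*1²)) = 480 + √(-1 + (2 - 1*1)) = 480 + √(-1 + (2 - 1)) = 480 + √(-1 + 1) = 480 + √0 = 480 + 0 = 480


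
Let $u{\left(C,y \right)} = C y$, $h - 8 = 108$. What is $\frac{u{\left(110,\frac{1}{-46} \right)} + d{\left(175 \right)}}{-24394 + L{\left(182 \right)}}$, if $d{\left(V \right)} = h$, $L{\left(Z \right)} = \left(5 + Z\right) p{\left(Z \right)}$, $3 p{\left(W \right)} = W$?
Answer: $- \frac{7839}{900404} \approx -0.0087061$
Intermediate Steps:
$p{\left(W \right)} = \frac{W}{3}$
$h = 116$ ($h = 8 + 108 = 116$)
$L{\left(Z \right)} = \frac{Z \left(5 + Z\right)}{3}$ ($L{\left(Z \right)} = \left(5 + Z\right) \frac{Z}{3} = \frac{Z \left(5 + Z\right)}{3}$)
$d{\left(V \right)} = 116$
$\frac{u{\left(110,\frac{1}{-46} \right)} + d{\left(175 \right)}}{-24394 + L{\left(182 \right)}} = \frac{\frac{110}{-46} + 116}{-24394 + \frac{1}{3} \cdot 182 \left(5 + 182\right)} = \frac{110 \left(- \frac{1}{46}\right) + 116}{-24394 + \frac{1}{3} \cdot 182 \cdot 187} = \frac{- \frac{55}{23} + 116}{-24394 + \frac{34034}{3}} = \frac{2613}{23 \left(- \frac{39148}{3}\right)} = \frac{2613}{23} \left(- \frac{3}{39148}\right) = - \frac{7839}{900404}$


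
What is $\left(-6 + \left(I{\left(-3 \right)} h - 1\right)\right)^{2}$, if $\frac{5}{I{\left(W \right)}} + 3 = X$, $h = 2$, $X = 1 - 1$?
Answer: $\frac{961}{9} \approx 106.78$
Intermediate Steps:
$X = 0$
$I{\left(W \right)} = - \frac{5}{3}$ ($I{\left(W \right)} = \frac{5}{-3 + 0} = \frac{5}{-3} = 5 \left(- \frac{1}{3}\right) = - \frac{5}{3}$)
$\left(-6 + \left(I{\left(-3 \right)} h - 1\right)\right)^{2} = \left(-6 - \frac{13}{3}\right)^{2} = \left(- \frac{31}{3}\right)^{2} = \frac{961}{9}$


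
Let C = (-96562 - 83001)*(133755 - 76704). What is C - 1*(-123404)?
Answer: -10244125309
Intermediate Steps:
C = -10244248713 (C = -179563*57051 = -10244248713)
C - 1*(-123404) = -10244248713 - 1*(-123404) = -10244248713 + 123404 = -10244125309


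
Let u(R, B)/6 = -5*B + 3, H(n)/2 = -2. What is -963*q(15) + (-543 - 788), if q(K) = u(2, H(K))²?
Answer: -18340703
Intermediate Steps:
H(n) = -4 (H(n) = 2*(-2) = -4)
u(R, B) = 18 - 30*B (u(R, B) = 6*(-5*B + 3) = 6*(3 - 5*B) = 18 - 30*B)
q(K) = 19044 (q(K) = (18 - 30*(-4))² = (18 + 120)² = 138² = 19044)
-963*q(15) + (-543 - 788) = -963*19044 + (-543 - 788) = -18339372 - 1331 = -18340703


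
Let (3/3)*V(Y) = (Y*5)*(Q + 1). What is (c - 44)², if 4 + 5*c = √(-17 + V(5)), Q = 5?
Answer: (224 - √133)²/25 ≈ 1805.7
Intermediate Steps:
V(Y) = 30*Y (V(Y) = (Y*5)*(5 + 1) = (5*Y)*6 = 30*Y)
c = -⅘ + √133/5 (c = -⅘ + √(-17 + 30*5)/5 = -⅘ + √(-17 + 150)/5 = -⅘ + √133/5 ≈ 1.5065)
(c - 44)² = ((-⅘ + √133/5) - 44)² = (-224/5 + √133/5)²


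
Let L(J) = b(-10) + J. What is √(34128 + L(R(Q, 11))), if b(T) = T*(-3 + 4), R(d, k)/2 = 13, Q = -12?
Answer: 4*√2134 ≈ 184.78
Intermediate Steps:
R(d, k) = 26 (R(d, k) = 2*13 = 26)
b(T) = T (b(T) = T*1 = T)
L(J) = -10 + J
√(34128 + L(R(Q, 11))) = √(34128 + (-10 + 26)) = √(34128 + 16) = √34144 = 4*√2134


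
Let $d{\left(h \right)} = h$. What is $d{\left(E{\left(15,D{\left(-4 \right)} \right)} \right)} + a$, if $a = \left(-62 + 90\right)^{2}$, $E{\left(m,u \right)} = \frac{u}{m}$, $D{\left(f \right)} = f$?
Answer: $\frac{11756}{15} \approx 783.73$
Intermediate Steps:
$a = 784$ ($a = 28^{2} = 784$)
$d{\left(E{\left(15,D{\left(-4 \right)} \right)} \right)} + a = - \frac{4}{15} + 784 = \frac{11756}{15}$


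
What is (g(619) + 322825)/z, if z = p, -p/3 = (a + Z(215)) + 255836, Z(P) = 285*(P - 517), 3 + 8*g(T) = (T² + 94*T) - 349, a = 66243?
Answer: -1007865/1888072 ≈ -0.53381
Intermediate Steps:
g(T) = -44 + T²/8 + 47*T/4 (g(T) = -3/8 + ((T² + 94*T) - 349)/8 = -3/8 + (-349 + T² + 94*T)/8 = -3/8 + (-349/8 + T²/8 + 47*T/4) = -44 + T²/8 + 47*T/4)
Z(P) = -147345 + 285*P (Z(P) = 285*(-517 + P) = -147345 + 285*P)
p = -708027 (p = -3*((66243 + (-147345 + 285*215)) + 255836) = -3*((66243 + (-147345 + 61275)) + 255836) = -3*((66243 - 86070) + 255836) = -3*(-19827 + 255836) = -3*236009 = -708027)
z = -708027
(g(619) + 322825)/z = ((-44 + (⅛)*619² + (47/4)*619) + 322825)/(-708027) = ((-44 + (⅛)*383161 + 29093/4) + 322825)*(-1/708027) = ((-44 + 383161/8 + 29093/4) + 322825)*(-1/708027) = (440995/8 + 322825)*(-1/708027) = (3023595/8)*(-1/708027) = -1007865/1888072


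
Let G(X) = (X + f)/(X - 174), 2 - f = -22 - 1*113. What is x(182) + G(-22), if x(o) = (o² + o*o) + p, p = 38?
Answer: 12991941/196 ≈ 66285.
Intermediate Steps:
f = 137 (f = 2 - (-22 - 1*113) = 2 - (-22 - 113) = 2 - 1*(-135) = 2 + 135 = 137)
x(o) = 38 + 2*o² (x(o) = (o² + o*o) + 38 = (o² + o²) + 38 = 2*o² + 38 = 38 + 2*o²)
G(X) = (137 + X)/(-174 + X) (G(X) = (X + 137)/(X - 174) = (137 + X)/(-174 + X))
x(182) + G(-22) = (38 + 2*182²) + (137 - 22)/(-174 - 22) = (38 + 2*33124) + 115/(-196) = (38 + 66248) - 1/196*115 = 66286 - 115/196 = 12991941/196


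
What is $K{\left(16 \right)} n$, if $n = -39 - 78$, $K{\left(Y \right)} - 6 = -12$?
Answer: $702$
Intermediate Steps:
$K{\left(Y \right)} = -6$ ($K{\left(Y \right)} = 6 - 12 = -6$)
$n = -117$ ($n = -39 - 78 = -117$)
$K{\left(16 \right)} n = \left(-6\right) \left(-117\right) = 702$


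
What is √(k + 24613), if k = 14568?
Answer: √39181 ≈ 197.94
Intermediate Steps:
√(k + 24613) = √(14568 + 24613) = √39181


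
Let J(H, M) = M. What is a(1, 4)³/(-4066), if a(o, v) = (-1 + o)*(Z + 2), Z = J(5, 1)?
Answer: 0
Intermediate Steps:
Z = 1
a(o, v) = -3 + 3*o (a(o, v) = (-1 + o)*(1 + 2) = (-1 + o)*3 = -3 + 3*o)
a(1, 4)³/(-4066) = (-3 + 3*1)³/(-4066) = (-3 + 3)³*(-1/4066) = 0³*(-1/4066) = 0*(-1/4066) = 0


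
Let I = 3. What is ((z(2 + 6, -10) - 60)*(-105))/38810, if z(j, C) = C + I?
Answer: 1407/7762 ≈ 0.18127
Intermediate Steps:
z(j, C) = 3 + C (z(j, C) = C + 3 = 3 + C)
((z(2 + 6, -10) - 60)*(-105))/38810 = (((3 - 10) - 60)*(-105))/38810 = ((-7 - 60)*(-105))*(1/38810) = -67*(-105)*(1/38810) = 7035*(1/38810) = 1407/7762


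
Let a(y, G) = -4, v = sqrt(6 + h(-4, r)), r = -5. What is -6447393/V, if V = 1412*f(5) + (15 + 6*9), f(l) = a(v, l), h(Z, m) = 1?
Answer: 6447393/5579 ≈ 1155.7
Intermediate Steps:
v = sqrt(7) (v = sqrt(6 + 1) = sqrt(7) ≈ 2.6458)
f(l) = -4
V = -5579 (V = 1412*(-4) + (15 + 6*9) = -5648 + (15 + 54) = -5648 + 69 = -5579)
-6447393/V = -6447393/(-5579) = -6447393*(-1/5579) = 6447393/5579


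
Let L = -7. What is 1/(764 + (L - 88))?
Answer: 1/669 ≈ 0.0014948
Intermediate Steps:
1/(764 + (L - 88)) = 1/(764 + (-7 - 88)) = 1/(764 - 95) = 1/669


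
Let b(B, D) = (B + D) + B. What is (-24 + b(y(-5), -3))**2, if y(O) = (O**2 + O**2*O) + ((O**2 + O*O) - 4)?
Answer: 18225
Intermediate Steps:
y(O) = -4 + O**3 + 3*O**2 (y(O) = (O**2 + O**3) + ((O**2 + O**2) - 4) = (O**2 + O**3) + (2*O**2 - 4) = (O**2 + O**3) + (-4 + 2*O**2) = -4 + O**3 + 3*O**2)
b(B, D) = D + 2*B
(-24 + b(y(-5), -3))**2 = (-24 + (-3 + 2*(-4 + (-5)**3 + 3*(-5)**2)))**2 = (-24 + (-3 + 2*(-4 - 125 + 3*25)))**2 = (-24 + (-3 + 2*(-4 - 125 + 75)))**2 = (-24 + (-3 + 2*(-54)))**2 = (-24 + (-3 - 108))**2 = (-24 - 111)**2 = (-135)**2 = 18225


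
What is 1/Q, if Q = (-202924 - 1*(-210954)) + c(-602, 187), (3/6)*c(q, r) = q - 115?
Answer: 1/6596 ≈ 0.00015161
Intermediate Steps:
c(q, r) = -230 + 2*q (c(q, r) = 2*(q - 115) = 2*(-115 + q) = -230 + 2*q)
Q = 6596 (Q = (-202924 - 1*(-210954)) + (-230 + 2*(-602)) = (-202924 + 210954) + (-230 - 1204) = 8030 - 1434 = 6596)
1/Q = 1/6596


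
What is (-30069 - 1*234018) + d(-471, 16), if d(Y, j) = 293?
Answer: -263794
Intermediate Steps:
(-30069 - 1*234018) + d(-471, 16) = (-30069 - 1*234018) + 293 = (-30069 - 234018) + 293 = -264087 + 293 = -263794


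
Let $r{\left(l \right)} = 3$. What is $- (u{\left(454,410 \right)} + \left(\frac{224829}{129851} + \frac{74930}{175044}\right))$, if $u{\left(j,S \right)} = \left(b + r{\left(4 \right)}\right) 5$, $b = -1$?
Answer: $- \frac{138190543673}{11364819222} \approx -12.16$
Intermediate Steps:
$u{\left(j,S \right)} = 10$ ($u{\left(j,S \right)} = \left(-1 + 3\right) 5 = 2 \cdot 5 = 10$)
$- (u{\left(454,410 \right)} + \left(\frac{224829}{129851} + \frac{74930}{175044}\right)) = - (10 + \left(\frac{224829}{129851} + \frac{74930}{175044}\right)) = - (10 + \left(224829 \cdot \frac{1}{129851} + 74930 \cdot \frac{1}{175044}\right)) = - (10 + \left(\frac{224829}{129851} + \frac{37465}{87522}\right)) = - (10 + \frac{24542351453}{11364819222}) = \left(-1\right) \frac{138190543673}{11364819222} = - \frac{138190543673}{11364819222}$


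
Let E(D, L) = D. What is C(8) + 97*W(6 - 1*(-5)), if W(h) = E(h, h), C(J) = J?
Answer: 1075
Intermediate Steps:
W(h) = h
C(8) + 97*W(6 - 1*(-5)) = 8 + 97*(6 - 1*(-5)) = 8 + 97*(6 + 5) = 8 + 97*11 = 8 + 1067 = 1075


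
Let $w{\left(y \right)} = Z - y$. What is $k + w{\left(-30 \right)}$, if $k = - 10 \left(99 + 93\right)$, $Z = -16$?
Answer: $-1906$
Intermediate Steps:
$w{\left(y \right)} = -16 - y$
$k = -1920$ ($k = \left(-10\right) 192 = -1920$)
$k + w{\left(-30 \right)} = -1920 - -14 = -1920 + \left(-16 + 30\right) = -1920 + 14 = -1906$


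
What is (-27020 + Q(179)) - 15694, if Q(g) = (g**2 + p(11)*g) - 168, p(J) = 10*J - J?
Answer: 6880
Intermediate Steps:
p(J) = 9*J
Q(g) = -168 + g**2 + 99*g (Q(g) = (g**2 + (9*11)*g) - 168 = (g**2 + 99*g) - 168 = -168 + g**2 + 99*g)
(-27020 + Q(179)) - 15694 = (-27020 + (-168 + 179**2 + 99*179)) - 15694 = (-27020 + (-168 + 32041 + 17721)) - 15694 = (-27020 + 49594) - 15694 = 22574 - 15694 = 6880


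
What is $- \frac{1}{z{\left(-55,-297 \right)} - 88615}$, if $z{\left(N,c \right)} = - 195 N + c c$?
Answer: $- \frac{1}{10319} \approx -9.6909 \cdot 10^{-5}$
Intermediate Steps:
$z{\left(N,c \right)} = c^{2} - 195 N$ ($z{\left(N,c \right)} = - 195 N + c^{2} = c^{2} - 195 N$)
$- \frac{1}{z{\left(-55,-297 \right)} - 88615} = - \frac{1}{\left(\left(-297\right)^{2} - -10725\right) - 88615} = - \frac{1}{\left(88209 + 10725\right) - 88615} = - \frac{1}{98934 - 88615} = - \frac{1}{10319}$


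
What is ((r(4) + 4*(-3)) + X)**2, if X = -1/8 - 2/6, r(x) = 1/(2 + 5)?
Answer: 4280761/28224 ≈ 151.67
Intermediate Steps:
r(x) = 1/7
X = -11/24 (X = -1*1/8 - 2*1/6 = -1/8 - 1/3 = -11/24 ≈ -0.45833)
((r(4) + 4*(-3)) + X)**2 = ((1/7 + 4*(-3)) - 11/24)**2 = ((1/7 - 12) - 11/24)**2 = (-83/7 - 11/24)**2 = (-2069/168)**2 = 4280761/28224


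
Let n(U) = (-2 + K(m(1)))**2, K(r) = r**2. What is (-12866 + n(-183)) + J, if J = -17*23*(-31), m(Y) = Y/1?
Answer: -744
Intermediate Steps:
m(Y) = Y (m(Y) = Y*1 = Y)
J = 12121 (J = -391*(-31) = 12121)
n(U) = 1 (n(U) = (-2 + 1**2)**2 = (-2 + 1)**2 = (-1)**2 = 1)
(-12866 + n(-183)) + J = (-12866 + 1) + 12121 = -12865 + 12121 = -744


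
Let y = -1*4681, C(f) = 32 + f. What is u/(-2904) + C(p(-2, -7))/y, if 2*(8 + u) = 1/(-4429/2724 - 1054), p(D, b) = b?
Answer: -50537039639/19544402826300 ≈ -0.0025858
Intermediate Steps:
y = -4681
u = -23005562/2875525 (u = -8 + 1/(2*(-4429/2724 - 1054)) = -8 + 1/(2*(-2875525/2724)) = -8 + (½)*(-2724/2875525) = -8 - 1362/2875525 = -23005562/2875525 ≈ -8.0005)
u/(-2904) + C(p(-2, -7))/y = -23005562/2875525/(-2904) + (32 - 7)/(-4681) = -23005562/2875525*(-1/2904) + 25*(-1/4681) = 11502781/4175262300 - 25/4681 = -50537039639/19544402826300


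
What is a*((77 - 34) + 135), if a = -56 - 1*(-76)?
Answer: 3560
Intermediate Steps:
a = 20 (a = -56 + 76 = 20)
a*((77 - 34) + 135) = 20*((77 - 34) + 135) = 20*(43 + 135) = 20*178 = 3560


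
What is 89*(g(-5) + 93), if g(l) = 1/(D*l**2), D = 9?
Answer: 1862414/225 ≈ 8277.4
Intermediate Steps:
g(l) = 1/(9*l**2)
89*(g(-5) + 93) = 89*((1/9)/(-5)**2 + 93) = 89*((1/9)*(1/25) + 93) = 89*(1/225 + 93) = 89*(20926/225) = 1862414/225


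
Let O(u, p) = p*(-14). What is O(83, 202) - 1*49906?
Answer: -52734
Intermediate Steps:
O(u, p) = -14*p
O(83, 202) - 1*49906 = -14*202 - 1*49906 = -2828 - 49906 = -52734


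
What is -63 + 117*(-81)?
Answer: -9540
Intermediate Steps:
-63 + 117*(-81) = -63 - 9477 = -9540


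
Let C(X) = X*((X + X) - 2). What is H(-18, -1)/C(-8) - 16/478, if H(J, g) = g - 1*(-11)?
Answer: 619/17208 ≈ 0.035972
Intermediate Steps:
C(X) = X*(-2 + 2*X) (C(X) = X*(2*X - 2) = X*(-2 + 2*X))
H(J, g) = 11 + g (H(J, g) = g + 11 = 11 + g)
H(-18, -1)/C(-8) - 16/478 = (11 - 1)/((2*(-8)*(-1 - 8))) - 16/478 = 10/((2*(-8)*(-9))) - 16*1/478 = 10/144 - 8/239 = 10*(1/144) - 8/239 = 5/72 - 8/239 = 619/17208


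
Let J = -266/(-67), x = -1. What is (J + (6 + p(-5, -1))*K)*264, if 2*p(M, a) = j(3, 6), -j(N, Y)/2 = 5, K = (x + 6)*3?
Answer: 335544/67 ≈ 5008.1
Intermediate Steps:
K = 15 (K = (-1 + 6)*3 = 5*3 = 15)
j(N, Y) = -10 (j(N, Y) = -2*5 = -10)
J = 266/67 (J = -266*(-1/67) = 266/67 ≈ 3.9701)
p(M, a) = -5 (p(M, a) = (1/2)*(-10) = -5)
(J + (6 + p(-5, -1))*K)*264 = (266/67 + (6 - 5)*15)*264 = (266/67 + 1*15)*264 = (266/67 + 15)*264 = (1271/67)*264 = 335544/67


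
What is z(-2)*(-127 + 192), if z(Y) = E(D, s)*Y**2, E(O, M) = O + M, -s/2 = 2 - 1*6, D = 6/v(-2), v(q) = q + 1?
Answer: 520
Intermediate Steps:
v(q) = 1 + q
D = -6 (D = 6/(1 - 2) = 6/(-1) = 6*(-1) = -6)
s = 8 (s = -2*(2 - 1*6) = -2*(2 - 6) = -2*(-4) = 8)
E(O, M) = M + O
z(Y) = 2*Y**2 (z(Y) = (8 - 6)*Y**2 = 2*Y**2)
z(-2)*(-127 + 192) = (2*(-2)**2)*(-127 + 192) = (2*4)*65 = 8*65 = 520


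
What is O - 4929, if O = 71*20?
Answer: -3509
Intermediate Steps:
O = 1420
O - 4929 = 1420 - 4929 = -3509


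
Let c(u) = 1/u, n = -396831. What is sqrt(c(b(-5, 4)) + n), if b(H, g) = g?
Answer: I*sqrt(1587323)/2 ≈ 629.95*I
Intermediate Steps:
sqrt(c(b(-5, 4)) + n) = sqrt(1/4 - 396831) = sqrt(-1587323/4) = I*sqrt(1587323)/2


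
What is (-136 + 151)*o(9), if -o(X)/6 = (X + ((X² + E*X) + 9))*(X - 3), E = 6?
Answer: -82620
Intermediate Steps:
o(X) = -6*(-3 + X)*(9 + X² + 7*X) (o(X) = -6*(X + ((X² + 6*X) + 9))*(X - 3) = -6*(X + (9 + X² + 6*X))*(-3 + X) = -6*(9 + X² + 7*X)*(-3 + X) = -6*(-3 + X)*(9 + X² + 7*X))
(-136 + 151)*o(9) = (-136 + 151)*(162 - 24*9² - 6*9³ + 72*9) = 15*(162 - 24*81 - 6*729 + 648) = 15*(162 - 1944 - 4374 + 648) = 15*(-5508) = -82620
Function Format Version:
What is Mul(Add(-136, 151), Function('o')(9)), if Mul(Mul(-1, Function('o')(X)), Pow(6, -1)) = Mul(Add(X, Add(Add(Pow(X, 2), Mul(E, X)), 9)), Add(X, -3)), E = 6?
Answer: -82620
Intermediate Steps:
Function('o')(X) = Mul(-6, Add(-3, X), Add(9, Pow(X, 2), Mul(7, X))) (Function('o')(X) = Mul(-6, Mul(Add(X, Add(Add(Pow(X, 2), Mul(6, X)), 9)), Add(X, -3))) = Mul(-6, Mul(Add(X, Add(9, Pow(X, 2), Mul(6, X))), Add(-3, X))) = Mul(-6, Mul(Add(9, Pow(X, 2), Mul(7, X)), Add(-3, X))) = Mul(-6, Mul(Add(-3, X), Add(9, Pow(X, 2), Mul(7, X)))) = Mul(-6, Add(-3, X), Add(9, Pow(X, 2), Mul(7, X))))
Mul(Add(-136, 151), Function('o')(9)) = Mul(Add(-136, 151), Add(162, Mul(-24, Pow(9, 2)), Mul(-6, Pow(9, 3)), Mul(72, 9))) = Mul(15, Add(162, Mul(-24, 81), Mul(-6, 729), 648)) = Mul(15, Add(162, -1944, -4374, 648)) = Mul(15, -5508) = -82620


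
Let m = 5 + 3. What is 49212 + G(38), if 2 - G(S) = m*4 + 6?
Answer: 49176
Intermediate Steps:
m = 8
G(S) = -36 (G(S) = 2 - (8*4 + 6) = 2 - (32 + 6) = 2 - 1*38 = 2 - 38 = -36)
49212 + G(38) = 49212 - 36 = 49176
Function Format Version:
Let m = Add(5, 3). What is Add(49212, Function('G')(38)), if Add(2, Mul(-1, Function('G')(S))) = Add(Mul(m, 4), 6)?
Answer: 49176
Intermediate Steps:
m = 8
Function('G')(S) = -36 (Function('G')(S) = Add(2, Mul(-1, Add(Mul(8, 4), 6))) = Add(2, Mul(-1, Add(32, 6))) = Add(2, Mul(-1, 38)) = Add(2, -38) = -36)
Add(49212, Function('G')(38)) = Add(49212, -36) = 49176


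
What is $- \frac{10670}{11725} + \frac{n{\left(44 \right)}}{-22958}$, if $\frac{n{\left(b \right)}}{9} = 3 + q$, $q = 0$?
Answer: $- \frac{49055687}{53836510} \approx -0.9112$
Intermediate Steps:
$n{\left(b \right)} = 27$ ($n{\left(b \right)} = 9 \left(3 + 0\right) = 9 \cdot 3 = 27$)
$- \frac{10670}{11725} + \frac{n{\left(44 \right)}}{-22958} = - \frac{10670}{11725} + \frac{27}{-22958} = \left(-10670\right) \frac{1}{11725} + 27 \left(- \frac{1}{22958}\right) = - \frac{2134}{2345} - \frac{27}{22958} = - \frac{49055687}{53836510}$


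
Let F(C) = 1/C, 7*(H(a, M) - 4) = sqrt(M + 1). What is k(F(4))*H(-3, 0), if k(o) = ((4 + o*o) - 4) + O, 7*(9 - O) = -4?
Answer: 31291/784 ≈ 39.912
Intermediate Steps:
O = 67/7 (O = 9 - 1/7*(-4) = 9 + 4/7 = 67/7 ≈ 9.5714)
H(a, M) = 4 + sqrt(1 + M)/7 (H(a, M) = 4 + sqrt(M + 1)/7 = 4 + sqrt(1 + M)/7)
k(o) = 67/7 + o**2 (k(o) = ((4 + o*o) - 4) + 67/7 = ((4 + o**2) - 4) + 67/7 = o**2 + 67/7 = 67/7 + o**2)
k(F(4))*H(-3, 0) = (67/7 + (1/4)**2)*(4 + sqrt(1 + 0)/7) = (67/7 + (1/4)**2)*(4 + sqrt(1)/7) = (67/7 + 1/16)*(4 + (1/7)*1) = 1079*(4 + 1/7)/112 = (1079/112)*(29/7) = 31291/784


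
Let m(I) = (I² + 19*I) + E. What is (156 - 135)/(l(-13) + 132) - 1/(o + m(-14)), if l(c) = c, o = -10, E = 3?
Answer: 248/1309 ≈ 0.18946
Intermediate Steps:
m(I) = 3 + I² + 19*I (m(I) = (I² + 19*I) + 3 = 3 + I² + 19*I)
(156 - 135)/(l(-13) + 132) - 1/(o + m(-14)) = (156 - 135)/(-13 + 132) - 1/(-10 + (3 + (-14)² + 19*(-14))) = 21/119 - 1/(-10 + (3 + 196 - 266)) = 21*(1/119) - 1/(-10 - 67) = 3/17 - 1/(-77) = 3/17 - 1*(-1/77) = 3/17 + 1/77 = 248/1309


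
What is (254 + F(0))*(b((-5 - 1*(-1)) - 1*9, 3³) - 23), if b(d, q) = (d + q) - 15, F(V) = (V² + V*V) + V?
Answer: -6096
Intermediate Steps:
F(V) = V + 2*V² (F(V) = (V² + V²) + V = 2*V² + V = V + 2*V²)
b(d, q) = -15 + d + q
(254 + F(0))*(b((-5 - 1*(-1)) - 1*9, 3³) - 23) = (254 + 0*(1 + 2*0))*((-15 + ((-5 - 1*(-1)) - 1*9) + 3³) - 23) = (254 + 0*(1 + 0))*((-15 + ((-5 + 1) - 9) + 27) - 23) = (254 + 0*1)*((-15 + (-4 - 9) + 27) - 23) = (254 + 0)*((-15 - 13 + 27) - 23) = 254*(-1 - 23) = 254*(-24) = -6096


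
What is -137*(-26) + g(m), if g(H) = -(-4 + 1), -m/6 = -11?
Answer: 3565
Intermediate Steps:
m = 66 (m = -6*(-11) = 66)
g(H) = 3 (g(H) = -1*(-3) = 3)
-137*(-26) + g(m) = -137*(-26) + 3 = 3562 + 3 = 3565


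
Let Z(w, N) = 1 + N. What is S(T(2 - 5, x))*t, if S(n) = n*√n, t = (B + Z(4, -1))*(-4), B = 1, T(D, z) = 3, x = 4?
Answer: -12*√3 ≈ -20.785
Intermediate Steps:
t = -4 (t = (1 + (1 - 1))*(-4) = (1 + 0)*(-4) = 1*(-4) = -4)
S(n) = n^(3/2)
S(T(2 - 5, x))*t = 3^(3/2)*(-4) = (3*√3)*(-4) = -12*√3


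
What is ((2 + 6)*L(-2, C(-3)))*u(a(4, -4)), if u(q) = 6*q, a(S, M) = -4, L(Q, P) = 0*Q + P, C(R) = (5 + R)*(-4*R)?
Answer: -4608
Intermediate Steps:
C(R) = -4*R*(5 + R)
L(Q, P) = P (L(Q, P) = 0 + P = P)
((2 + 6)*L(-2, C(-3)))*u(a(4, -4)) = ((2 + 6)*(-4*(-3)*(5 - 3)))*(6*(-4)) = (8*(-4*(-3)*2))*(-24) = (8*24)*(-24) = 192*(-24) = -4608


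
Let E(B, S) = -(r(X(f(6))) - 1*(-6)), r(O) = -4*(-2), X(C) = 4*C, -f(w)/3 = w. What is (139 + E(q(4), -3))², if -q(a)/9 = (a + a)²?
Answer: 15625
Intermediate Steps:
f(w) = -3*w
r(O) = 8
q(a) = -36*a² (q(a) = -9*(a + a)² = -9*4*a² = -36*a²)
E(B, S) = -14 (E(B, S) = -(8 - 1*(-6)) = -(8 + 6) = -1*14 = -14)
(139 + E(q(4), -3))² = (139 - 14)² = 125² = 15625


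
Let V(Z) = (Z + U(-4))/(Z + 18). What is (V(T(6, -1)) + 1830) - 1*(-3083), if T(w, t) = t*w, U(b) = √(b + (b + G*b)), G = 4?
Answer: 9825/2 + I*√6/6 ≈ 4912.5 + 0.40825*I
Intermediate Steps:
U(b) = √6*√b (U(b) = √(b + (b + 4*b)) = √(b + 5*b) = √(6*b) = √6*√b)
V(Z) = (Z + 2*I*√6)/(18 + Z) (V(Z) = (Z + √6*√(-4))/(Z + 18) = (Z + √6*(2*I))/(18 + Z) = (Z + 2*I*√6)/(18 + Z))
(V(T(6, -1)) + 1830) - 1*(-3083) = ((-1*6 + 2*I*√6)/(18 - 1*6) + 1830) - 1*(-3083) = ((-6 + 2*I*√6)/(18 - 6) + 1830) + 3083 = ((-6 + 2*I*√6)/12 + 1830) + 3083 = ((-½ + I*√6/6) + 1830) + 3083 = (3659/2 + I*√6/6) + 3083 = 9825/2 + I*√6/6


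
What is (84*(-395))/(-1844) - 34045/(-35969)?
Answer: 314057600/16581709 ≈ 18.940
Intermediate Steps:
(84*(-395))/(-1844) - 34045/(-35969) = -33180*(-1/1844) - 34045*(-1/35969) = 8295/461 + 34045/35969 = 314057600/16581709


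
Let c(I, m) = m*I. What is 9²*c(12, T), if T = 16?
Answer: 15552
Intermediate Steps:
c(I, m) = I*m
9²*c(12, T) = 9²*(12*16) = 81*192 = 15552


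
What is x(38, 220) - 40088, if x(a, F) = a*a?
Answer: -38644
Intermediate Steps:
x(a, F) = a²
x(38, 220) - 40088 = 38² - 40088 = 1444 - 40088 = -38644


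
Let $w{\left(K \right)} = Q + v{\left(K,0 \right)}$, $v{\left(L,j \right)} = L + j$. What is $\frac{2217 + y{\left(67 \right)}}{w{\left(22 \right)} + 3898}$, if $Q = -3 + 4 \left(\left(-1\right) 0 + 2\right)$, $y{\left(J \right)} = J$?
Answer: $\frac{2284}{3925} \approx 0.58191$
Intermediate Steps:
$Q = 5$ ($Q = -3 + 4 \left(0 + 2\right) = -3 + 4 \cdot 2 = -3 + 8 = 5$)
$w{\left(K \right)} = 5 + K$ ($w{\left(K \right)} = 5 + \left(K + 0\right) = 5 + K$)
$\frac{2217 + y{\left(67 \right)}}{w{\left(22 \right)} + 3898} = \frac{2217 + 67}{\left(5 + 22\right) + 3898} = \frac{2284}{27 + 3898} = \frac{2284}{3925}$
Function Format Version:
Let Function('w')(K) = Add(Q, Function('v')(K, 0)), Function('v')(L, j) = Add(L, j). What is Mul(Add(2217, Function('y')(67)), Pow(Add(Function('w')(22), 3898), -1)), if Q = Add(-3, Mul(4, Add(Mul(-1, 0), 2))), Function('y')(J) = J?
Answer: Rational(2284, 3925) ≈ 0.58191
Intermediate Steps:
Q = 5 (Q = Add(-3, Mul(4, Add(0, 2))) = Add(-3, Mul(4, 2)) = Add(-3, 8) = 5)
Function('w')(K) = Add(5, K) (Function('w')(K) = Add(5, Add(K, 0)) = Add(5, K))
Mul(Add(2217, Function('y')(67)), Pow(Add(Function('w')(22), 3898), -1)) = Mul(Add(2217, 67), Pow(Add(Add(5, 22), 3898), -1)) = Mul(2284, Pow(Add(27, 3898), -1)) = Mul(2284, Pow(3925, -1)) = Mul(2284, Rational(1, 3925)) = Rational(2284, 3925)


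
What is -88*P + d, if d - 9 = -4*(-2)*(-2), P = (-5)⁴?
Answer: -55007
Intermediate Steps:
P = 625
d = -7 (d = 9 - 4*(-2)*(-2) = 9 + 8*(-2) = 9 - 16 = -7)
-88*P + d = -88*625 - 7 = -55000 - 7 = -55007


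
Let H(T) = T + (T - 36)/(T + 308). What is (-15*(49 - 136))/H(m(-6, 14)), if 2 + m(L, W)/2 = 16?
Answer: 10962/235 ≈ 46.647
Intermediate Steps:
m(L, W) = 28 (m(L, W) = -4 + 2*16 = -4 + 32 = 28)
H(T) = T + (-36 + T)/(308 + T)
(-15*(49 - 136))/H(m(-6, 14)) = (-15*(49 - 136))/(((-36 + 28² + 309*28)/(308 + 28))) = (-15*(-87))/(((-36 + 784 + 8652)/336)) = 1305/(((1/336)*9400)) = 1305/(1175/42) = 1305*(42/1175) = 10962/235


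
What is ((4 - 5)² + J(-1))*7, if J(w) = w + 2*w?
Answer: -14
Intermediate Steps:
J(w) = 3*w
((4 - 5)² + J(-1))*7 = ((4 - 5)² + 3*(-1))*7 = ((-1)² - 3)*7 = (1 - 3)*7 = -2*7 = -14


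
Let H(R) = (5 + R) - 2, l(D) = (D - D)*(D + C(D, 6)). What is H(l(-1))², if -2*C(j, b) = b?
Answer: 9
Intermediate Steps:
C(j, b) = -b/2
l(D) = 0 (l(D) = (D - D)*(D - ½*6) = 0*(D - 3) = 0*(-3 + D) = 0)
H(R) = 3 + R
H(l(-1))² = (3 + 0)² = 3² = 9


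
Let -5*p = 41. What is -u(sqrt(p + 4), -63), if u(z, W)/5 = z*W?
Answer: 63*I*sqrt(105) ≈ 645.56*I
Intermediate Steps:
p = -41/5 (p = -1/5*41 = -41/5 ≈ -8.2000)
u(z, W) = 5*W*z (u(z, W) = 5*(z*W) = 5*(W*z) = 5*W*z)
-u(sqrt(p + 4), -63) = -5*(-63)*sqrt(-41/5 + 4) = -5*(-63)*sqrt(-21/5) = -5*(-63)*I*sqrt(105)/5 = -(-63)*I*sqrt(105) = 63*I*sqrt(105)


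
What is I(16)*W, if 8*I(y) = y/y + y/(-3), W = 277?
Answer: -3601/24 ≈ -150.04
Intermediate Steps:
I(y) = ⅛ - y/24 (I(y) = (y/y + y/(-3))/8 = (1 + y*(-⅓))/8 = (1 - y/3)/8 = ⅛ - y/24)
I(16)*W = (⅛ - 1/24*16)*277 = (⅛ - ⅔)*277 = -13/24*277 = -3601/24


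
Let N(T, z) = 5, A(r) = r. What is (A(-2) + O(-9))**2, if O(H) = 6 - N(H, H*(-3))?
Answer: 1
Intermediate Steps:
O(H) = 1 (O(H) = 6 - 1*5 = 6 - 5 = 1)
(A(-2) + O(-9))**2 = (-2 + 1)**2 = (-1)**2 = 1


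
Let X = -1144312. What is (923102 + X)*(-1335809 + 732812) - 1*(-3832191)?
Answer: 133392798561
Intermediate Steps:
(923102 + X)*(-1335809 + 732812) - 1*(-3832191) = (923102 - 1144312)*(-1335809 + 732812) - 1*(-3832191) = -221210*(-602997) + 3832191 = 133388966370 + 3832191 = 133392798561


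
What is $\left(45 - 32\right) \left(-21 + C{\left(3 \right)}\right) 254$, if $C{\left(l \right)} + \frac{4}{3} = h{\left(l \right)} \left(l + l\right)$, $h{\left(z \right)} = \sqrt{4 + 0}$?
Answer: $- \frac{102362}{3} \approx -34121.0$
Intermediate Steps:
$h{\left(z \right)} = 2$ ($h{\left(z \right)} = \sqrt{4} = 2$)
$C{\left(l \right)} = - \frac{4}{3} + 4 l$ ($C{\left(l \right)} = - \frac{4}{3} + 2 \left(l + l\right) = - \frac{4}{3} + 2 \cdot 2 l = - \frac{4}{3} + 4 l$)
$\left(45 - 32\right) \left(-21 + C{\left(3 \right)}\right) 254 = \left(45 - 32\right) \left(-21 + \left(- \frac{4}{3} + 4 \cdot 3\right)\right) 254 = 13 \left(-21 + \left(- \frac{4}{3} + 12\right)\right) 254 = 13 \left(-21 + \frac{32}{3}\right) 254 = 13 \left(- \frac{31}{3}\right) 254 = \left(- \frac{403}{3}\right) 254 = - \frac{102362}{3}$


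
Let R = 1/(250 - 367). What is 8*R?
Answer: -8/117 ≈ -0.068376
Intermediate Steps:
R = -1/117 (R = 1/(-117) = -1/117 ≈ -0.0085470)
8*R = 8*(-1/117) = -8/117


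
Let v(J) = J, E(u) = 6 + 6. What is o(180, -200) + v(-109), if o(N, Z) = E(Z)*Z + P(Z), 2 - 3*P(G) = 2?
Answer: -2509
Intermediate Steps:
E(u) = 12
P(G) = 0 (P(G) = 2/3 - 1/3*2 = 2/3 - 2/3 = 0)
o(N, Z) = 12*Z (o(N, Z) = 12*Z + 0 = 12*Z)
o(180, -200) + v(-109) = 12*(-200) - 109 = -2400 - 109 = -2509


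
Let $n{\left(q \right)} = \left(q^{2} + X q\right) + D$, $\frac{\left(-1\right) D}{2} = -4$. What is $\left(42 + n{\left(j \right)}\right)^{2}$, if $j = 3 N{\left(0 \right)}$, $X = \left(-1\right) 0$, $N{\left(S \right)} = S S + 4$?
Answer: $37636$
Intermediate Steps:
$D = 8$ ($D = \left(-2\right) \left(-4\right) = 8$)
$N{\left(S \right)} = 4 + S^{2}$ ($N{\left(S \right)} = S^{2} + 4 = 4 + S^{2}$)
$X = 0$
$j = 12$ ($j = 3 \left(4 + 0^{2}\right) = 3 \left(4 + 0\right) = 3 \cdot 4 = 12$)
$n{\left(q \right)} = 8 + q^{2}$ ($n{\left(q \right)} = \left(q^{2} + 0 q\right) + 8 = \left(q^{2} + 0\right) + 8 = q^{2} + 8 = 8 + q^{2}$)
$\left(42 + n{\left(j \right)}\right)^{2} = \left(42 + \left(8 + 12^{2}\right)\right)^{2} = \left(42 + \left(8 + 144\right)\right)^{2} = \left(42 + 152\right)^{2} = 194^{2} = 37636$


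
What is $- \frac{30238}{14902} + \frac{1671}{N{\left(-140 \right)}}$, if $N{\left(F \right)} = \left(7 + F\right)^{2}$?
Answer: $- \frac{254989370}{131800739} \approx -1.9347$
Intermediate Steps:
$- \frac{30238}{14902} + \frac{1671}{N{\left(-140 \right)}} = - \frac{30238}{14902} + \frac{1671}{\left(7 - 140\right)^{2}} = \left(-30238\right) \frac{1}{14902} + \frac{1671}{\left(-133\right)^{2}} = - \frac{15119}{7451} + \frac{1671}{17689} = - \frac{254989370}{131800739}$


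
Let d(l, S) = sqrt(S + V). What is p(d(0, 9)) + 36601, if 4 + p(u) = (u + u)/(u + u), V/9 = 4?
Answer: 36598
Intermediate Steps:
V = 36 (V = 9*4 = 36)
d(l, S) = sqrt(36 + S) (d(l, S) = sqrt(S + 36) = sqrt(36 + S))
p(u) = -3 (p(u) = -4 + (u + u)/(u + u) = -4 + (2*u)/((2*u)) = -4 + (2*u)*(1/(2*u)) = -4 + 1 = -3)
p(d(0, 9)) + 36601 = -3 + 36601 = 36598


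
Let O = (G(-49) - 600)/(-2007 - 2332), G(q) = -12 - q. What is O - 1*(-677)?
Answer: 2938066/4339 ≈ 677.13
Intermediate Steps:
O = 563/4339 (O = ((-12 - 1*(-49)) - 600)/(-2007 - 2332) = ((-12 + 49) - 600)/(-4339) = (37 - 600)*(-1/4339) = -563*(-1/4339) = 563/4339 ≈ 0.12975)
O - 1*(-677) = 563/4339 - 1*(-677) = 563/4339 + 677 = 2938066/4339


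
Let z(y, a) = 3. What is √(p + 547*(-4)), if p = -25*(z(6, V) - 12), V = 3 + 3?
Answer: I*√1963 ≈ 44.306*I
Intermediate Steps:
V = 6
p = 225 (p = -25*(3 - 12) = -25*(-9) = 225)
√(p + 547*(-4)) = √(225 + 547*(-4)) = √(225 - 2188) = √(-1963) = I*√1963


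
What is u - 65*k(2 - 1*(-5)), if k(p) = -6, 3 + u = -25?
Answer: 362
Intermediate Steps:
u = -28 (u = -3 - 25 = -28)
u - 65*k(2 - 1*(-5)) = -28 - 65*(-6) = -28 + 390 = 362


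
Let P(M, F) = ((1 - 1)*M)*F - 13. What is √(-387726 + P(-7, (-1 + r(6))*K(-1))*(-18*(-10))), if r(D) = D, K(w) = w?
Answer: I*√390066 ≈ 624.55*I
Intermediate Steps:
P(M, F) = -13 (P(M, F) = (0*M)*F - 13 = 0*F - 13 = 0 - 13 = -13)
√(-387726 + P(-7, (-1 + r(6))*K(-1))*(-18*(-10))) = √(-387726 - (-234)*(-10)) = √(-387726 - 13*180) = √(-387726 - 2340) = √(-390066) = I*√390066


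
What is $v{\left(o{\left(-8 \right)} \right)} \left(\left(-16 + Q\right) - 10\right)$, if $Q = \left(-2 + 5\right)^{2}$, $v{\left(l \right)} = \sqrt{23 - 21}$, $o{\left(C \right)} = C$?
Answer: $- 17 \sqrt{2} \approx -24.042$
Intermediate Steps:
$v{\left(l \right)} = \sqrt{2}$
$Q = 9$ ($Q = 3^{2} = 9$)
$v{\left(o{\left(-8 \right)} \right)} \left(\left(-16 + Q\right) - 10\right) = \sqrt{2} \left(\left(-16 + 9\right) - 10\right) = \sqrt{2} \left(-7 - 10\right) = \sqrt{2} \left(-17\right) = - 17 \sqrt{2}$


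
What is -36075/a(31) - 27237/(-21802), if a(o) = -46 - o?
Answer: 71691309/152614 ≈ 469.76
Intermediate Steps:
-36075/a(31) - 27237/(-21802) = -36075/(-46 - 1*31) - 27237/(-21802) = -36075/(-46 - 31) - 27237*(-1/21802) = -36075/(-77) + 27237/21802 = -36075*(-1/77) + 27237/21802 = 36075/77 + 27237/21802 = 71691309/152614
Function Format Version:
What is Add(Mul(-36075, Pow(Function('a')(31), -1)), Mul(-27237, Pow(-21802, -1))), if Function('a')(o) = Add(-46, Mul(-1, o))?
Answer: Rational(71691309, 152614) ≈ 469.76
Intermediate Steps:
Add(Mul(-36075, Pow(Function('a')(31), -1)), Mul(-27237, Pow(-21802, -1))) = Add(Mul(-36075, Pow(Add(-46, Mul(-1, 31)), -1)), Mul(-27237, Pow(-21802, -1))) = Add(Mul(-36075, Pow(Add(-46, -31), -1)), Mul(-27237, Rational(-1, 21802))) = Add(Mul(-36075, Pow(-77, -1)), Rational(27237, 21802)) = Add(Mul(-36075, Rational(-1, 77)), Rational(27237, 21802)) = Add(Rational(36075, 77), Rational(27237, 21802)) = Rational(71691309, 152614)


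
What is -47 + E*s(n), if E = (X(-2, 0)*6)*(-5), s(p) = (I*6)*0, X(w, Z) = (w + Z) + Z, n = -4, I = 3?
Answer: -47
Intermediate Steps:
X(w, Z) = w + 2*Z (X(w, Z) = (Z + w) + Z = w + 2*Z)
s(p) = 0 (s(p) = (3*6)*0 = 18*0 = 0)
E = 60 (E = ((-2 + 2*0)*6)*(-5) = ((-2 + 0)*6)*(-5) = -2*6*(-5) = -12*(-5) = 60)
-47 + E*s(n) = -47 + 60*0 = -47 + 0 = -47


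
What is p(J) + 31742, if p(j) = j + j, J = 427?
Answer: 32596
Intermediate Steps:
p(j) = 2*j
p(J) + 31742 = 2*427 + 31742 = 854 + 31742 = 32596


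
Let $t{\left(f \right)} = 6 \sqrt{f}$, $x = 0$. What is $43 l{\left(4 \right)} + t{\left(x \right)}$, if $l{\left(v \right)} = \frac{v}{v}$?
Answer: $43$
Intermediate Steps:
$l{\left(v \right)} = 1$
$43 l{\left(4 \right)} + t{\left(x \right)} = 43 \cdot 1 + 6 \sqrt{0} = 43 + 6 \cdot 0 = 43 + 0 = 43$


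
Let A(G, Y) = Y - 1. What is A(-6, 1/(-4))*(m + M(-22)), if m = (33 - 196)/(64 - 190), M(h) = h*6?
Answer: 82345/504 ≈ 163.38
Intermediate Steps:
A(G, Y) = -1 + Y
M(h) = 6*h
m = 163/126 (m = -163/(-126) = -163*(-1/126) = 163/126 ≈ 1.2937)
A(-6, 1/(-4))*(m + M(-22)) = (-1 + 1/(-4))*(163/126 + 6*(-22)) = (-1 - ¼)*(163/126 - 132) = -5/4*(-16469/126) = 82345/504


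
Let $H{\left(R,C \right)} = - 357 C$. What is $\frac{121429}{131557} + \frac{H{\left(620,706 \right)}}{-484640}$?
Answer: $\frac{46003619977}{31878892240} \approx 1.4431$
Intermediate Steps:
$\frac{121429}{131557} + \frac{H{\left(620,706 \right)}}{-484640} = \frac{121429}{131557} + \frac{\left(-357\right) 706}{-484640} = 121429 \cdot \frac{1}{131557} - - \frac{126021}{242320} = \frac{121429}{131557} + \frac{126021}{242320} = \frac{46003619977}{31878892240}$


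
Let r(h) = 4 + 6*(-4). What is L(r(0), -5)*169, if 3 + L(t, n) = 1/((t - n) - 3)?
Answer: -9295/18 ≈ -516.39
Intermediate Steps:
r(h) = -20 (r(h) = 4 - 24 = -20)
L(t, n) = -3 + 1/(-3 + t - n) (L(t, n) = -3 + 1/((t - n) - 3) = -3 + 1/(-3 + t - n))
L(r(0), -5)*169 = ((-10 - 3*(-5) + 3*(-20))/(3 - 5 - 1*(-20)))*169 = ((-10 + 15 - 60)/(3 - 5 + 20))*169 = (-55/18)*169 = ((1/18)*(-55))*169 = -55/18*169 = -9295/18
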